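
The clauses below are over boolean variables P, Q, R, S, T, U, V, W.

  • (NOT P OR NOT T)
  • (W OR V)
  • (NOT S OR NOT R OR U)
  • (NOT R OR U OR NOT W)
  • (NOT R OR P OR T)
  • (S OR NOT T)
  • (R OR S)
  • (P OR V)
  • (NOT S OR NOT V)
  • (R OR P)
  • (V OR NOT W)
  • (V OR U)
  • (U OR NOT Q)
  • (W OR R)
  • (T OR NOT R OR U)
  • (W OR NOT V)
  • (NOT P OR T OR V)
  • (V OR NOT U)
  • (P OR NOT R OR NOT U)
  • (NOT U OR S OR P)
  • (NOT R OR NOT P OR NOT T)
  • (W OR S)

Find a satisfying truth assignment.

Q occurs only negated in the remaining clauses — set Q = False.
Set P = True and propagate.
  then T is forced to False.
  then V is forced to True.
  then S is forced to False.
  then R is forced to True.
  then U is forced to True.
  then W is forced to True.
Every clause has at least one true literal under this assignment.

P=True, Q=False, R=True, S=False, T=False, U=True, V=True, W=True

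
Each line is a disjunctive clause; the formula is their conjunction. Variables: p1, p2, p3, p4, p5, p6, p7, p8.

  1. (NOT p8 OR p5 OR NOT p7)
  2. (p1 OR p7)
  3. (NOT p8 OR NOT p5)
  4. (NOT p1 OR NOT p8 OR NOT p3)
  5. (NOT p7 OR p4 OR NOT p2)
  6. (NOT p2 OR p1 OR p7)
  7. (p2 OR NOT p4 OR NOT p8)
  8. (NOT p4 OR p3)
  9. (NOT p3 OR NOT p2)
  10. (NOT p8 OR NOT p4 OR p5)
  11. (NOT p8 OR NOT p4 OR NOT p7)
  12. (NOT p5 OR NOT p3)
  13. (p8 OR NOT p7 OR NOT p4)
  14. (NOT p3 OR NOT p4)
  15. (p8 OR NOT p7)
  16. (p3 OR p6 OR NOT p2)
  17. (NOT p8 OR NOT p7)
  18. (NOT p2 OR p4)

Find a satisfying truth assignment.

p1=T, p2=F, p3=F, p4=F, p5=T, p6=T, p7=F, p8=F

Check each clause:
  1. (NOT p7 OR p5 OR NOT p8) — NOT p8 is true.
  2. (p7 OR p1) — p1 is true.
  3. (NOT p8 OR NOT p5) — NOT p8 is true.
  4. (NOT p1 OR NOT p8 OR NOT p3) — NOT p8 is true.
  5. (NOT p2 OR NOT p7 OR p4) — NOT p7 is true.
  6. (p1 OR NOT p2 OR p7) — p1 is true.
  7. (NOT p4 OR p2 OR NOT p8) — NOT p8 is true.
  8. (p3 OR NOT p4) — NOT p4 is true.
  9. (NOT p3 OR NOT p2) — NOT p3 is true.
  10. (p5 OR NOT p4 OR NOT p8) — NOT p8 is true.
  11. (NOT p4 OR NOT p7 OR NOT p8) — NOT p8 is true.
  12. (NOT p5 OR NOT p3) — NOT p3 is true.
  13. (NOT p4 OR NOT p7 OR p8) — NOT p7 is true.
  14. (NOT p3 OR NOT p4) — NOT p4 is true.
  15. (p8 OR NOT p7) — NOT p7 is true.
  16. (p6 OR NOT p2 OR p3) — p6 is true.
  17. (NOT p8 OR NOT p7) — NOT p8 is true.
  18. (NOT p2 OR p4) — NOT p2 is true.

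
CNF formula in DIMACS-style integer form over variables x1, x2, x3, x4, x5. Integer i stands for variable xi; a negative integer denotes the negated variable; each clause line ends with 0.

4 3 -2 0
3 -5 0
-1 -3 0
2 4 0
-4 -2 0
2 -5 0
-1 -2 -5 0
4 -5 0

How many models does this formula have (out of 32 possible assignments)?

The models are:
  x1=F x2=F x3=F x4=T x5=F
  x1=F x2=F x3=T x4=T x5=F
  x1=F x2=T x3=T x4=F x5=F
  x1=T x2=F x3=F x4=T x5=F
That's 4 in total.

4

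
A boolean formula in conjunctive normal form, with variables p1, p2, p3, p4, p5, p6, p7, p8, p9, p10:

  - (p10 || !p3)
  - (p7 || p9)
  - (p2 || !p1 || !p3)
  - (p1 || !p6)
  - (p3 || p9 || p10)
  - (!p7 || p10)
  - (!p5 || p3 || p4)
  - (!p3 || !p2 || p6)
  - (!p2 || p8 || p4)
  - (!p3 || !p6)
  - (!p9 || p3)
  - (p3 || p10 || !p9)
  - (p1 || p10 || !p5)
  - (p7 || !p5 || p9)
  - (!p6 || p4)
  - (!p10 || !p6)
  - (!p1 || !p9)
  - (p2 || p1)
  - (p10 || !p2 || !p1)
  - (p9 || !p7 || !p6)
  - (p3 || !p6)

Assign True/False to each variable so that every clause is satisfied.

p1=1, p2=0, p3=0, p4=1, p5=0, p6=0, p7=1, p8=0, p9=0, p10=1

Pure literal: p4 appears only positively; assign p4 = True.
Pure literal: p5 appears only negated; assign p5 = False.
Set p1 = True and propagate.
  then p9 is forced to False.
  then p7 is forced to True.
  then p10 is forced to True.
  then p6 is forced to False.
Branch on p2: take p2 = False.
  then p3 is forced to False.
p8 is now unconstrained; take p8 = False.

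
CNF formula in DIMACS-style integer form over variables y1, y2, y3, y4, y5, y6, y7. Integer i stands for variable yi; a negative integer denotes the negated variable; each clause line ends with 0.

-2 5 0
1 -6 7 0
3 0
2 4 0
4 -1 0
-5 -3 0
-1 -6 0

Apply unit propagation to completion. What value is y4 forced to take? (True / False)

(y3) stands alone — y3 = True.
From (!y3 || !y5) and y3 = True: y5 = False.
(!y2 || y5) with y5 = False leaves only !y2, so y2 = False.
(y4 || y2) with y2 = False leaves only y4, so y4 = True.

True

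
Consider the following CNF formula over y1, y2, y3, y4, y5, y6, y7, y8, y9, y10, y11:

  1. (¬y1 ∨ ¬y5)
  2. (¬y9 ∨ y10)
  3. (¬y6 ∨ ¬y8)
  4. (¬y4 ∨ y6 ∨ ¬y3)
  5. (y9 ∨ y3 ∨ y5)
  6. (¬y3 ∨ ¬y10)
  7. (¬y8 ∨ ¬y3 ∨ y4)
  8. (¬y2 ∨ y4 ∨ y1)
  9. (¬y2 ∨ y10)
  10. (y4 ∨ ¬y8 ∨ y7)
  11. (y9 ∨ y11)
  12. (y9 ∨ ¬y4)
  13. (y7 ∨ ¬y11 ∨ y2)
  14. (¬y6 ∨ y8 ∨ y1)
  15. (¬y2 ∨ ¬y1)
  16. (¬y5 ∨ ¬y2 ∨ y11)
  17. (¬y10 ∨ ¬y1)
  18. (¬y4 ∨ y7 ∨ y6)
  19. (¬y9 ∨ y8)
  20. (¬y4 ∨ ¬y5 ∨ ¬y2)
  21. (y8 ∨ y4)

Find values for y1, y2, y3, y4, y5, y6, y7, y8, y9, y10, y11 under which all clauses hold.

y1=F, y2=F, y3=F, y4=F, y5=T, y6=F, y7=T, y8=T, y9=F, y10=T, y11=T

Pure literal: y7 appears only positively; assign y7 = True.
Try y1 = False.
The remaining clauses are satisfied by y2 = False, y3 = False, y4 = False, y5 = True, y6 = False, y8 = True, y9 = False, y10 = True, y11 = True.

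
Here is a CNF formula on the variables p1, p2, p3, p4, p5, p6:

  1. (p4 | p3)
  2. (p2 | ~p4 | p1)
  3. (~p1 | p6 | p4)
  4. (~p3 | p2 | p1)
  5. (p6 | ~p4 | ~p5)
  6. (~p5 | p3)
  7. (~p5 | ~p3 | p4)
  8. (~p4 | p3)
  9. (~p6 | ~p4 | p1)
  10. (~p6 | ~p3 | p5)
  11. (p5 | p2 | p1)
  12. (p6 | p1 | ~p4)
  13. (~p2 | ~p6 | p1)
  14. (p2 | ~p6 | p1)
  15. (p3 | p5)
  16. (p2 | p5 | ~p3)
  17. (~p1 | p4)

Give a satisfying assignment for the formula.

Set p1 = True and propagate.
  then p4 is forced to True.
  then p3 is forced to True.
Set p2 = True and propagate.
The remaining clauses are satisfied by p5 = False, p6 = False.
Check each clause:
  1. (p4 | p3) — p3 is true.
  2. (p2 | p1 | ~p4) — p1 is true.
  3. (p4 | ~p1 | p6) — p4 is true.
  4. (~p3 | p2 | p1) — p1 is true.
  5. (~p4 | ~p5 | p6) — ~p5 is true.
  6. (~p5 | p3) — p3 is true.
  7. (~p5 | ~p3 | p4) — ~p5 is true.
  8. (~p4 | p3) — p3 is true.
  9. (p1 | ~p6 | ~p4) — p1 is true.
  10. (~p6 | p5 | ~p3) — ~p6 is true.
  11. (p5 | p1 | p2) — p1 is true.
  12. (~p4 | p6 | p1) — p1 is true.
  13. (p1 | ~p6 | ~p2) — p1 is true.
  14. (p1 | p2 | ~p6) — p1 is true.
  15. (p5 | p3) — p3 is true.
  16. (~p3 | p2 | p5) — p2 is true.
  17. (~p1 | p4) — p4 is true.

p1=True, p2=True, p3=True, p4=True, p5=False, p6=False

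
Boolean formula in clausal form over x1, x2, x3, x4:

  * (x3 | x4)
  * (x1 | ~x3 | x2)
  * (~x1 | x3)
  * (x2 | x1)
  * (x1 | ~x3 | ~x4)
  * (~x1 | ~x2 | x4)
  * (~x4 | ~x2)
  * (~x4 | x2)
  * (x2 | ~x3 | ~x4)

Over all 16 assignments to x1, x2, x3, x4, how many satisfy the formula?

Satisfying assignments:
  x1=0 x2=1 x3=1 x4=0
  x1=1 x2=0 x3=1 x4=0
That's 2 in total.

2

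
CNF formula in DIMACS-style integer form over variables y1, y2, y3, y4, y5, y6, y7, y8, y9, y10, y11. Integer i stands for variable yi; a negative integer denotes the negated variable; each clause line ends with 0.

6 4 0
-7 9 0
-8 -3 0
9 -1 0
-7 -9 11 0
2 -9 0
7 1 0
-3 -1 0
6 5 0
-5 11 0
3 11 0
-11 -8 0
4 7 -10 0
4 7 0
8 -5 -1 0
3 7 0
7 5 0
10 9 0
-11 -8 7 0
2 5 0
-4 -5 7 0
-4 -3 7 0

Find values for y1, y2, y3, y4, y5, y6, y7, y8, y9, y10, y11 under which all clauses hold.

y1=1, y2=1, y3=0, y4=1, y5=0, y6=1, y7=1, y8=0, y9=1, y10=1, y11=1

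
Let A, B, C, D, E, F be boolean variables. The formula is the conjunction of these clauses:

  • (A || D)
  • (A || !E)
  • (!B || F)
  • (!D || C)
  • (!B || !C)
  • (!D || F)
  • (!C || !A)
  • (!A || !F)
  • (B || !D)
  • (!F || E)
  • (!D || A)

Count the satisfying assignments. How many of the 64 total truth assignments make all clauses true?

2

The models are:
  A=T B=F C=F D=F E=F F=F
  A=T B=F C=F D=F E=T F=F
That's 2 in total.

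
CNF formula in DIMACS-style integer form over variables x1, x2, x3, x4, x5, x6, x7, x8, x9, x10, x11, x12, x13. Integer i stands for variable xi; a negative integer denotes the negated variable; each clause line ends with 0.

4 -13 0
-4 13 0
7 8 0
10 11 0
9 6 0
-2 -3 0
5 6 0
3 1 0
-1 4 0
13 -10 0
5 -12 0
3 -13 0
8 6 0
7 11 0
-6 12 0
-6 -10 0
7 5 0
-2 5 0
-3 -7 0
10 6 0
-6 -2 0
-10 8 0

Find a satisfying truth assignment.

Pure literal: x2 appears only negated; assign x2 = False.
Pure literal: x5 appears only positively; assign x5 = True.
Set x1 = False and propagate.
  then x3 is forced to True.
  then x7 is forced to False.
  then x8 is forced to True.
  then x11 is forced to True.
Branch on x4: take x4 = False.
  then x13 is forced to False.
  then x10 is forced to False.
  then x6 is forced to True.
  then x12 is forced to True.
x9 is now unconstrained; take x9 = True.
Every clause has at least one true literal under this assignment.

x1=0, x2=0, x3=1, x4=0, x5=1, x6=1, x7=0, x8=1, x9=1, x10=0, x11=1, x12=1, x13=0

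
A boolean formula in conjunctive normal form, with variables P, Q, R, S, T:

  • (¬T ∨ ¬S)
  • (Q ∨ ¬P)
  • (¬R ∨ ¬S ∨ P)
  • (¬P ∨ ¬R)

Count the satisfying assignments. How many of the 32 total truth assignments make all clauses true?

13

Split on P, then R.
  P=T, R=T: a clause becomes empty — 0.
  P=T, R=F: remaining (Q,S,T) ∈ {(T,F,F); (T,F,T); (T,T,F)} — 3.
  P=F, R=T: remaining (Q,S,T) ∈ {(F,F,F); (F,F,T); (T,F,F); (T,F,T)} — 4.
  P=F, R=F: Q free; 3 ways for (S,T) × 2^1 = 6.
Total: 0 + 3 + 4 + 6 = 13.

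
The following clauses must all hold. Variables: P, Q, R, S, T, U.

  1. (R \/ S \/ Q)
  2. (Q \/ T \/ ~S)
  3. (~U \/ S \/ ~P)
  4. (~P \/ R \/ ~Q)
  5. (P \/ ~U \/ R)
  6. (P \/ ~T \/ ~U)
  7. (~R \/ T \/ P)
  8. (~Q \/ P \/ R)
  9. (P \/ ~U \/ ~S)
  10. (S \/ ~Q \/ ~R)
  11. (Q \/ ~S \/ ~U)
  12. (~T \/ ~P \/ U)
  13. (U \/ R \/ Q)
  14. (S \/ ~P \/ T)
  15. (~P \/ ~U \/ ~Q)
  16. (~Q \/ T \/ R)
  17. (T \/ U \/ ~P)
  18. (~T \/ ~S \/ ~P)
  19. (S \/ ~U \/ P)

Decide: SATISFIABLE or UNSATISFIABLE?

SATISFIABLE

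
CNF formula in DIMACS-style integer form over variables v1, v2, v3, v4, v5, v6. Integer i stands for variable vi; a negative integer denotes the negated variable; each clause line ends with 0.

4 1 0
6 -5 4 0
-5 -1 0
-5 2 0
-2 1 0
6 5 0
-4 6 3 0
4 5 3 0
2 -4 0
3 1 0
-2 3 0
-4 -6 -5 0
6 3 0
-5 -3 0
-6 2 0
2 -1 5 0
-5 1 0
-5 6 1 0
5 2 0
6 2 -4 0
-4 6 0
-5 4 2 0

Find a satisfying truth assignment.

Branch on v1: take v1 = True.
  then v5 is forced to False.
  then v6 is forced to True.
  then v2 is forced to True.
  then v3 is forced to True.
v4 is now unconstrained; take v4 = False.

v1 = T  v2 = T  v3 = T  v4 = F  v5 = F  v6 = T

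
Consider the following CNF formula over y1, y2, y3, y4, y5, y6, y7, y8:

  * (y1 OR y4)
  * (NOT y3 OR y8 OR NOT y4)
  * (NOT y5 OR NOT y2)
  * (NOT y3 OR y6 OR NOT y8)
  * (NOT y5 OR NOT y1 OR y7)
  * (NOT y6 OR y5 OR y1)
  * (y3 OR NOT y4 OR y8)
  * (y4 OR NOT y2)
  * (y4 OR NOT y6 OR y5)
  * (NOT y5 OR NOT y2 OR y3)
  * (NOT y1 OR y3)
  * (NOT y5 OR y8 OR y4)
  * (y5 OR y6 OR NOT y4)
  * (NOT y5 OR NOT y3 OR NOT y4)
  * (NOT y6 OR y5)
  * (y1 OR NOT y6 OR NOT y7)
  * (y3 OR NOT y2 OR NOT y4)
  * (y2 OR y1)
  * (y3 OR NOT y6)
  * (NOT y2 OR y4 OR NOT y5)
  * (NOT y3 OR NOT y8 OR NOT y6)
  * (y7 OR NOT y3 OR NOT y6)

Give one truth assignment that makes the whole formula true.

Try y1 = True.
  then y3 is forced to True.
For the remaining variables, y2 = False, y4 = False, y5 = False, y6 = False, y7 = False, y8 = False works.

y1 = T, y2 = F, y3 = T, y4 = F, y5 = F, y6 = F, y7 = F, y8 = F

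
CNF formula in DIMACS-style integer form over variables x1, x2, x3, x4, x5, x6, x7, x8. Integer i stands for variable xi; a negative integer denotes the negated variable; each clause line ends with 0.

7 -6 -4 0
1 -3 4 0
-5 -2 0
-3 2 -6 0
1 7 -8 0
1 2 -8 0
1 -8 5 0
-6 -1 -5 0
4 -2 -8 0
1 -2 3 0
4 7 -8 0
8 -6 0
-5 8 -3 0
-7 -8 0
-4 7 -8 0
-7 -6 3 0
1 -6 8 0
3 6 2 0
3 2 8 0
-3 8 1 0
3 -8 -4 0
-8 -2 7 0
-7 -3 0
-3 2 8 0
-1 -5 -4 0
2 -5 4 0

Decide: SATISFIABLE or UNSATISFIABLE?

Try x1 = True.
For the remaining variables, x2 = True, x3 = False, x4 = True, x5 = False, x6 = False, x7 = False, x8 = False works.
Every clause has at least one true literal under this assignment.
So x1=T  x2=T  x3=F  x4=T  x5=F  x6=F  x7=F  x8=F is a satisfying assignment.

SATISFIABLE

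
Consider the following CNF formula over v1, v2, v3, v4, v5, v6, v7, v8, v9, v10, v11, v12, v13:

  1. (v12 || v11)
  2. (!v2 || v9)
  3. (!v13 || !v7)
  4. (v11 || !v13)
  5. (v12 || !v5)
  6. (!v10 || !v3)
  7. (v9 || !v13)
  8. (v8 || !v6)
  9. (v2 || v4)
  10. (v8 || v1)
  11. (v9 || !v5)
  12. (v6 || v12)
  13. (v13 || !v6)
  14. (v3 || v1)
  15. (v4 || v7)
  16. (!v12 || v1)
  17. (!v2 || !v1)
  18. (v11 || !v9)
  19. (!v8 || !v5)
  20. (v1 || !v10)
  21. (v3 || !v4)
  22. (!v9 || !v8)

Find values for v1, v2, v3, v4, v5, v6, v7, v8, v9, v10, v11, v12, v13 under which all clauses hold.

v1=True  v2=False  v3=True  v4=True  v5=False  v6=False  v7=True  v8=False  v9=False  v10=False  v11=False  v12=True  v13=False

v5 occurs only negated in the remaining clauses — set v5 = False.
v10 occurs only negated in the remaining clauses — set v10 = False.
Set v1 = True and propagate.
  then v2 is forced to False.
  then v4 is forced to True.
  then v3 is forced to True.
For the remaining variables, v6 = False, v7 = True, v8 = False, v9 = False, v11 = False, v12 = True, v13 = False works.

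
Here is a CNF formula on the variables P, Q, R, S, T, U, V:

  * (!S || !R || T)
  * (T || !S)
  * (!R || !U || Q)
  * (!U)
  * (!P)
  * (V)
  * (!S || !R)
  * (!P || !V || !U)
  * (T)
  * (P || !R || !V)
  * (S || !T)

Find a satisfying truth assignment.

P=False, Q=False, R=False, S=True, T=True, U=False, V=True

Unit propagation: (!U) forces U = False.
The clause (!P) is unit: P must be False.
(V) is a unit clause, so V = True.
Unit propagation: (T) forces T = True.
Unit propagation: (!R) forces R = False.
Unit propagation: (S) forces S = True.
Q is now unconstrained; take Q = False.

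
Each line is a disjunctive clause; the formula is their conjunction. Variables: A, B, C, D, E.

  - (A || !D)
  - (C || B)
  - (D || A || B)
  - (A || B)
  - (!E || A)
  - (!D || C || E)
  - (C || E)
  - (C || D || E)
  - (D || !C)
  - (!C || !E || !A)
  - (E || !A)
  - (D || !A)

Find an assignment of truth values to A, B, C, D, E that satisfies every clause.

A=True, B=True, C=False, D=True, E=True

Check each clause:
  1. (A || !D) — A is true.
  2. (C || B) — B is true.
  3. (A || B || D) — A is true.
  4. (B || A) — A is true.
  5. (!E || A) — A is true.
  6. (E || C || !D) — E is true.
  7. (C || E) — E is true.
  8. (E || D || C) — D is true.
  9. (D || !C) — D is true.
  10. (!A || !C || !E) — !C is true.
  11. (!A || E) — E is true.
  12. (D || !A) — D is true.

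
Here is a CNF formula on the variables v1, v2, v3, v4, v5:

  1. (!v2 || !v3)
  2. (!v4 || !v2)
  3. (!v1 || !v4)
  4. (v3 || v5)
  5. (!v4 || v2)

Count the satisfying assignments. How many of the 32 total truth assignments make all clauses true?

8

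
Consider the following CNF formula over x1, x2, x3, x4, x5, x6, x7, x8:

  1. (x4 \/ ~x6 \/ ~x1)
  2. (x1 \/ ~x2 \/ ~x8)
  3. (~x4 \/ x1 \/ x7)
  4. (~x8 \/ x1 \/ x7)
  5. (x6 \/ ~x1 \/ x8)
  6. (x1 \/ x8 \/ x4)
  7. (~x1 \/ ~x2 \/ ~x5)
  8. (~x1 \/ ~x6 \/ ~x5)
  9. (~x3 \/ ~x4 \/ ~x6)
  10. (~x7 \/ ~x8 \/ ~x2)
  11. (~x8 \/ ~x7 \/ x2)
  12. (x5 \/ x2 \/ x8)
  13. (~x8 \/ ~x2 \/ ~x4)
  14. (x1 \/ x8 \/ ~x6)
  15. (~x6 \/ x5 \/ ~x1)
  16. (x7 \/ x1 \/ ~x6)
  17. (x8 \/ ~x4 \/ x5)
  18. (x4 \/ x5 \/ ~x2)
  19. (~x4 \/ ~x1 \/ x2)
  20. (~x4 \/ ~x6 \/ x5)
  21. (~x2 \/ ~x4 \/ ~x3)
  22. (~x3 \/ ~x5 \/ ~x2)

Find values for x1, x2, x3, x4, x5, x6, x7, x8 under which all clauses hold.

x1=0, x2=0, x3=1, x4=1, x5=1, x6=0, x7=1, x8=0

Set x1 = False and propagate.
Try x2 = False.
For the remaining variables, x3 = True, x4 = True, x5 = True, x6 = False, x7 = True, x8 = False works.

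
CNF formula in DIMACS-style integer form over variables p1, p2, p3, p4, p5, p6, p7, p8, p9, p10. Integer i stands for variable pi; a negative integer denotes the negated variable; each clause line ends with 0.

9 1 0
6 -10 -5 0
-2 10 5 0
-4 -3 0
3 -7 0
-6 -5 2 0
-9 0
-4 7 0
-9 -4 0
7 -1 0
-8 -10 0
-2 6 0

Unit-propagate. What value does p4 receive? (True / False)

(~p9) stands alone — p9 = False.
In (p9 | p1), p9 is now false; p1 must hold, so p1 = True.
In (~p1 | p7), ~p1 is now false; p7 must hold, so p7 = True.
From (p3 | ~p7) and p7 = True: p3 = True.
From (~p4 | ~p3) and p3 = True: p4 = False.

False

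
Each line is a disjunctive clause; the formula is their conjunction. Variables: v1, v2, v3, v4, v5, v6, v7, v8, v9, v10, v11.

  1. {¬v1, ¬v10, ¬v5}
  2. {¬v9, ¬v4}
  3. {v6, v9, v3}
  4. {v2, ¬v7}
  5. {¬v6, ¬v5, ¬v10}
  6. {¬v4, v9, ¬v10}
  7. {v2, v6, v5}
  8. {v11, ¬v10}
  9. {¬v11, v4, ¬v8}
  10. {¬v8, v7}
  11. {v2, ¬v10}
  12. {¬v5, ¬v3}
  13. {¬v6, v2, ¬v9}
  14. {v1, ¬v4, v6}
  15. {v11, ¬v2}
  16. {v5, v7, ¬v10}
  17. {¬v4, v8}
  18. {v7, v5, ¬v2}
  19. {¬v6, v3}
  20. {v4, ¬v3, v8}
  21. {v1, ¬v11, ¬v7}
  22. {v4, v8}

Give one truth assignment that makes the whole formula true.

v1 = True  v2 = True  v3 = True  v4 = True  v5 = False  v6 = True  v7 = True  v8 = True  v9 = False  v10 = False  v11 = True

Check each clause:
  1. {¬v10, ¬v5, ¬v1} — ¬v5 is true.
  2. {¬v4, ¬v9} — ¬v9 is true.
  3. {v9, v6, v3} — v3 is true.
  4. {¬v7, v2} — v2 is true.
  5. {¬v6, ¬v10, ¬v5} — ¬v5 is true.
  6. {¬v10, v9, ¬v4} — ¬v10 is true.
  7. {v2, v5, v6} — v2 is true.
  8. {v11, ¬v10} — v11 is true.
  9. {v4, ¬v8, ¬v11} — v4 is true.
  10. {v7, ¬v8} — v7 is true.
  11. {v2, ¬v10} — v2 is true.
  12. {¬v5, ¬v3} — ¬v5 is true.
  13. {v2, ¬v6, ¬v9} — v2 is true.
  14. {v1, v6, ¬v4} — v1 is true.
  15. {v11, ¬v2} — v11 is true.
  16. {v7, ¬v10, v5} — ¬v10 is true.
  17. {v8, ¬v4} — v8 is true.
  18. {¬v2, v5, v7} — v7 is true.
  19. {v3, ¬v6} — v3 is true.
  20. {¬v3, v4, v8} — v8 is true.
  21. {¬v7, ¬v11, v1} — v1 is true.
  22. {v8, v4} — v8 is true.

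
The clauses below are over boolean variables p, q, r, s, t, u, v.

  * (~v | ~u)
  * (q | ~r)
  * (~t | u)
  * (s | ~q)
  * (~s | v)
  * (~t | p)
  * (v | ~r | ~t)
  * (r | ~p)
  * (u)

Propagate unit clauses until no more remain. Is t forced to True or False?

(u) stands alone — u = True.
(~v | ~u): since u = True, the clause reduces to (~v). v = False.
From (~s | v) and v = False: s = False.
(~q | s): since s = False, the clause reduces to (~q). q = False.
From (~r | q) and q = False: r = False.
In (r | ~p), r is now false; ~p must hold, so p = False.
(p | ~t) with p = False leaves only ~t, so t = False.

False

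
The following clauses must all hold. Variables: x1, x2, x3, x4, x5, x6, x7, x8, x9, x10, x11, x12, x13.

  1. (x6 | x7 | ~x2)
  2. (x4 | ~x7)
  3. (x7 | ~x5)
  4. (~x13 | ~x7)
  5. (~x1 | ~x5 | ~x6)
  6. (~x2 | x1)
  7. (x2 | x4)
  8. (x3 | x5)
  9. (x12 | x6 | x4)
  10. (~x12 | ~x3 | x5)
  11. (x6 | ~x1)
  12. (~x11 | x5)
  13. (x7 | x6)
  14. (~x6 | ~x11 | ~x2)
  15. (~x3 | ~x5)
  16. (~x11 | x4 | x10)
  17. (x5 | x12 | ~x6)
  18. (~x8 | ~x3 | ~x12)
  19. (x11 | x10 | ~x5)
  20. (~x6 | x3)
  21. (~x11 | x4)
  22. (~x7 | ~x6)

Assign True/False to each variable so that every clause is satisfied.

x1=0, x2=0, x3=0, x4=1, x5=1, x6=0, x7=1, x8=0, x9=1, x10=0, x11=1, x12=0, x13=0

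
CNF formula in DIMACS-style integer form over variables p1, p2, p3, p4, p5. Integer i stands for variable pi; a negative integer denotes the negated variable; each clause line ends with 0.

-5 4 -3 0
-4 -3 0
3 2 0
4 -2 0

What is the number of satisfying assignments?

6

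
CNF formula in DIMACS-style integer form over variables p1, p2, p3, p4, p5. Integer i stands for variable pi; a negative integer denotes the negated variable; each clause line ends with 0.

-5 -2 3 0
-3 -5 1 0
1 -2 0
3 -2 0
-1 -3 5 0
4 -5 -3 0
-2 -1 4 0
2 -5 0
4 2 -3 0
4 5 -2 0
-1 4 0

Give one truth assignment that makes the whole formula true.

p1 = F  p2 = F  p3 = T  p4 = T  p5 = F

p4 occurs only positively in the remaining clauses — set p4 = True.
Try p1 = False.
  then p2 is forced to False.
  then p5 is forced to False.
p3 is now unconstrained; take p3 = True.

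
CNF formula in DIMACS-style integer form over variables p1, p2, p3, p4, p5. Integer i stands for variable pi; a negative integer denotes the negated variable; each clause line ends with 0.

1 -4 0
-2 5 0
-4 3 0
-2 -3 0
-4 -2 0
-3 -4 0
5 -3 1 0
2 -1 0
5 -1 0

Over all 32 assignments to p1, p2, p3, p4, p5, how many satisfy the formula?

The models are:
  p1=F p2=F p3=F p4=F p5=F
  p1=F p2=F p3=F p4=F p5=T
  p1=F p2=F p3=T p4=F p5=T
  p1=F p2=T p3=F p4=F p5=T
  p1=T p2=T p3=F p4=F p5=T
That's 5 in total.

5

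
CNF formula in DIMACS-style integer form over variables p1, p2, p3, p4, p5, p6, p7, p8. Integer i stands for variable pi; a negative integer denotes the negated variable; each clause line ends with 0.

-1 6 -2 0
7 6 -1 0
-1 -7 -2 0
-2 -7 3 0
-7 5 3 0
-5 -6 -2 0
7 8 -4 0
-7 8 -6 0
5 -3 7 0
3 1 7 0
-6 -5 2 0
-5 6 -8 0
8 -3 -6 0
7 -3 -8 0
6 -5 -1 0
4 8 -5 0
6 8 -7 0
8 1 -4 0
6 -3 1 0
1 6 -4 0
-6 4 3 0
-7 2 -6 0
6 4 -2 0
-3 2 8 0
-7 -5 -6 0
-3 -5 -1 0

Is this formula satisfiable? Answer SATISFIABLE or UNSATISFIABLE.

Try p1 = True.
Try p2 = False.
The remaining clauses are satisfied by p3 = True, p4 = False, p5 = False, p6 = False, p7 = True, p8 = True.
Every clause has at least one true literal under this assignment.
So p1=True, p2=False, p3=True, p4=False, p5=False, p6=False, p7=True, p8=True is a satisfying assignment.

SATISFIABLE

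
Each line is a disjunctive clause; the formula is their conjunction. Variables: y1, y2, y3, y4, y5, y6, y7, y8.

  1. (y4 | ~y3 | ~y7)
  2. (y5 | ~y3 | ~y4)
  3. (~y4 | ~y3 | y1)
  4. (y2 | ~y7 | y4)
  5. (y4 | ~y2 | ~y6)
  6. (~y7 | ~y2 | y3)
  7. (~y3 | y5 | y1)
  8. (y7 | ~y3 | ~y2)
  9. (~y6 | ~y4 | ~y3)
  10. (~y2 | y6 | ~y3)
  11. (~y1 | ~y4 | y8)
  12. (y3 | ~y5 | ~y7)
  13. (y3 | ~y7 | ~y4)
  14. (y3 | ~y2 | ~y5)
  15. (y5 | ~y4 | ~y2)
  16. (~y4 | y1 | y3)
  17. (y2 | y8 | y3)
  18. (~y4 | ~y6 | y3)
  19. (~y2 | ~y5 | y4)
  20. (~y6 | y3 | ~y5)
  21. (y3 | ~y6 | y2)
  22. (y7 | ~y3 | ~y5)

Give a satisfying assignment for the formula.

y1=T, y2=F, y3=F, y4=F, y5=T, y6=F, y7=F, y8=T

Check each clause:
  1. (y4 | ~y7 | ~y3) — ~y7 is true.
  2. (~y4 | y5 | ~y3) — ~y3 is true.
  3. (~y3 | ~y4 | y1) — y1 is true.
  4. (y2 | y4 | ~y7) — ~y7 is true.
  5. (y4 | ~y6 | ~y2) — ~y6 is true.
  6. (y3 | ~y7 | ~y2) — ~y7 is true.
  7. (~y3 | y5 | y1) — ~y3 is true.
  8. (y7 | ~y3 | ~y2) — ~y3 is true.
  9. (~y6 | ~y3 | ~y4) — ~y6 is true.
  10. (y6 | ~y2 | ~y3) — ~y3 is true.
  11. (y8 | ~y4 | ~y1) — y8 is true.
  12. (y3 | ~y7 | ~y5) — ~y7 is true.
  13. (~y7 | y3 | ~y4) — ~y7 is true.
  14. (y3 | ~y2 | ~y5) — ~y2 is true.
  15. (~y2 | y5 | ~y4) — ~y4 is true.
  16. (y1 | y3 | ~y4) — y1 is true.
  17. (y8 | y3 | y2) — y8 is true.
  18. (~y4 | y3 | ~y6) — ~y6 is true.
  19. (~y5 | ~y2 | y4) — ~y2 is true.
  20. (~y6 | y3 | ~y5) — ~y6 is true.
  21. (~y6 | y2 | y3) — ~y6 is true.
  22. (~y5 | ~y3 | y7) — ~y3 is true.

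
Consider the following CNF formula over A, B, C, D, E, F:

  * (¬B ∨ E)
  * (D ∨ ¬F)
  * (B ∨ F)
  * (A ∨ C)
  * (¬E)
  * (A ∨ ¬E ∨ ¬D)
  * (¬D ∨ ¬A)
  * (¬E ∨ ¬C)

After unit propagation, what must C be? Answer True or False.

(¬E) is a unit clause: E = False.
(E ∨ ¬B): since E = False, the clause reduces to (¬B). B = False.
From (F ∨ B) and B = False: F = True.
(¬F ∨ D) with F = True leaves only D, so D = True.
(¬D ∨ ¬A) with D = True leaves only ¬A, so A = False.
(A ∨ C) with A = False leaves only C, so C = True.

True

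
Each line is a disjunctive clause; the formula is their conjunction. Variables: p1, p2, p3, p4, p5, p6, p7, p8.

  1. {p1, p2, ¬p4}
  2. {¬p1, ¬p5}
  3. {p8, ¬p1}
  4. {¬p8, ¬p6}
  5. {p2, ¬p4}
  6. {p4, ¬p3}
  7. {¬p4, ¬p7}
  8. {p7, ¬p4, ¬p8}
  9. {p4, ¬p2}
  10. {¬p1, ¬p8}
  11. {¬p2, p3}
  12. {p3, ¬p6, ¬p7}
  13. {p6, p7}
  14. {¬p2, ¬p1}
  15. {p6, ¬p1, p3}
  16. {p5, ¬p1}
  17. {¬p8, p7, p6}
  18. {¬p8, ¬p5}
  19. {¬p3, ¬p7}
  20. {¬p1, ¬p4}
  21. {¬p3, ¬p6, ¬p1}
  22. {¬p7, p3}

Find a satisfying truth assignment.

p1=F, p2=F, p3=F, p4=F, p5=T, p6=T, p7=F, p8=F

Check each clause:
  1. {p2, ¬p4, p1} — ¬p4 is true.
  2. {¬p5, ¬p1} — ¬p1 is true.
  3. {¬p1, p8} — ¬p1 is true.
  4. {¬p8, ¬p6} — ¬p8 is true.
  5. {¬p4, p2} — ¬p4 is true.
  6. {¬p3, p4} — ¬p3 is true.
  7. {¬p4, ¬p7} — ¬p7 is true.
  8. {¬p8, p7, ¬p4} — ¬p8 is true.
  9. {¬p2, p4} — ¬p2 is true.
  10. {¬p8, ¬p1} — ¬p8 is true.
  11. {¬p2, p3} — ¬p2 is true.
  12. {p3, ¬p6, ¬p7} — ¬p7 is true.
  13. {p7, p6} — p6 is true.
  14. {¬p2, ¬p1} — ¬p1 is true.
  15. {¬p1, p6, p3} — ¬p1 is true.
  16. {p5, ¬p1} — p5 is true.
  17. {p7, p6, ¬p8} — ¬p8 is true.
  18. {¬p5, ¬p8} — ¬p8 is true.
  19. {¬p7, ¬p3} — ¬p7 is true.
  20. {¬p4, ¬p1} — ¬p4 is true.
  21. {¬p3, ¬p1, ¬p6} — ¬p3 is true.
  22. {¬p7, p3} — ¬p7 is true.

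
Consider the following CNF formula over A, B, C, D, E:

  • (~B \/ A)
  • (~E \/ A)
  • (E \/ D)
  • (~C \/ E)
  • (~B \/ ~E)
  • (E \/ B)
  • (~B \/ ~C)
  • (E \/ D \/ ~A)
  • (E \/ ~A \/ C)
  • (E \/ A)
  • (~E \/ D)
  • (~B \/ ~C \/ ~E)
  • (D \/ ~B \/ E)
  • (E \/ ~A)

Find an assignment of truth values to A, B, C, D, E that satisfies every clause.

A=1, B=0, C=0, D=1, E=1

Check each clause:
  1. (~B \/ A) — A is true.
  2. (A \/ ~E) — A is true.
  3. (D \/ E) — D is true.
  4. (~C \/ E) — ~C is true.
  5. (~E \/ ~B) — ~B is true.
  6. (E \/ B) — E is true.
  7. (~C \/ ~B) — ~C is true.
  8. (D \/ ~A \/ E) — D is true.
  9. (C \/ ~A \/ E) — E is true.
  10. (A \/ E) — A is true.
  11. (D \/ ~E) — D is true.
  12. (~E \/ ~B \/ ~C) — ~C is true.
  13. (~B \/ E \/ D) — D is true.
  14. (E \/ ~A) — E is true.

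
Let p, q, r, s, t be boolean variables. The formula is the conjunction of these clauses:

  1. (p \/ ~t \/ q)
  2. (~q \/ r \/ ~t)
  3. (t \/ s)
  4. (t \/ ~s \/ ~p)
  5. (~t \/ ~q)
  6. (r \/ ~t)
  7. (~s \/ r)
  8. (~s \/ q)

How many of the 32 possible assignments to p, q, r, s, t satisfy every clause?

2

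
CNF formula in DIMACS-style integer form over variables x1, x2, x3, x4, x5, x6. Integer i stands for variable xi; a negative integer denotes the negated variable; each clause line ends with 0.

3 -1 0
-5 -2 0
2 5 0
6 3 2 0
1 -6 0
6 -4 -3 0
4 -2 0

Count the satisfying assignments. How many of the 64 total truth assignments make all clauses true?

The models are:
  x1=0 x2=0 x3=1 x4=0 x5=1 x6=0
  x1=0 x2=1 x3=0 x4=1 x5=0 x6=0
  x1=1 x2=0 x3=1 x4=0 x5=1 x6=0
  x1=1 x2=0 x3=1 x4=0 x5=1 x6=1
  x1=1 x2=0 x3=1 x4=1 x5=1 x6=1
  x1=1 x2=1 x3=1 x4=1 x5=0 x6=1
That's 6 in total.

6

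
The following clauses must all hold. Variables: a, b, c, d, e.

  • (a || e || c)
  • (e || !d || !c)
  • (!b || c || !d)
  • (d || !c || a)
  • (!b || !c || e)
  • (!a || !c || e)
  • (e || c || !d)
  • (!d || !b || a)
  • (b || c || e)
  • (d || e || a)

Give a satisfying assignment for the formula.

Pure literal: e appears only positively; assign e = True.
Branch on a: take a = True.
Try b = False.
c, d are now unconstrained; take c = False, d = False.
Every clause has at least one true literal under this assignment.

a=True, b=False, c=False, d=False, e=True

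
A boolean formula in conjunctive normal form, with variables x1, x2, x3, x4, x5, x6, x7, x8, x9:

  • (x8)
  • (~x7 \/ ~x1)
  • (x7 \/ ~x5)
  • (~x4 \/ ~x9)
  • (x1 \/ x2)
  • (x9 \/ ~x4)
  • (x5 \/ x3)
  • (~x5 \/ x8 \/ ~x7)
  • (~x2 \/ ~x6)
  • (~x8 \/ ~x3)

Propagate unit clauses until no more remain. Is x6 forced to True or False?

False

(x8) stands alone — x8 = True.
In (~x8 \/ ~x3), ~x8 is now false; ~x3 must hold, so x3 = False.
From (x5 \/ x3) and x3 = False: x5 = True.
(~x5 \/ x7): since x5 = True, the clause reduces to (x7). x7 = True.
In (~x7 \/ ~x1), ~x7 is now false; ~x1 must hold, so x1 = False.
In (x2 \/ x1), x1 is now false; x2 must hold, so x2 = True.
(~x2 \/ ~x6) with x2 = True leaves only ~x6, so x6 = False.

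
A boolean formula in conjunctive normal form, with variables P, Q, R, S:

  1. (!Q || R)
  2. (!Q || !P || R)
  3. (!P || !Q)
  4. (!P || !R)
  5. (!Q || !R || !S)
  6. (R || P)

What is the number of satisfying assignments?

The models are:
  P=F Q=F R=T S=F
  P=F Q=F R=T S=T
  P=F Q=T R=T S=F
  P=T Q=F R=F S=F
  P=T Q=F R=F S=T
Count: 5.

5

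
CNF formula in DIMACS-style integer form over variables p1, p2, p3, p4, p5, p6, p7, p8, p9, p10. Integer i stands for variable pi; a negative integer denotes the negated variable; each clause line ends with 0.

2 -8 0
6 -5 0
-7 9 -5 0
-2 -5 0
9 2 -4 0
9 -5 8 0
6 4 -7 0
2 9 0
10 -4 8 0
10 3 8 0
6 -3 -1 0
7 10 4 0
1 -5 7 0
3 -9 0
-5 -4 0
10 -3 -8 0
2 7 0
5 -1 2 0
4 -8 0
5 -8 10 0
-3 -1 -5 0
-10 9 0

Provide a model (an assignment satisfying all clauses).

p1 = False, p2 = False, p3 = True, p4 = False, p5 = False, p6 = True, p7 = True, p8 = False, p9 = True, p10 = False

Check each clause:
  1. (~p8 \/ p2) — ~p8 is true.
  2. (~p5 \/ p6) — ~p5 is true.
  3. (~p5 \/ ~p7 \/ p9) — p9 is true.
  4. (~p2 \/ ~p5) — ~p5 is true.
  5. (p9 \/ ~p4 \/ p2) — p9 is true.
  6. (~p5 \/ p9 \/ p8) — p9 is true.
  7. (p4 \/ p6 \/ ~p7) — p6 is true.
  8. (p2 \/ p9) — p9 is true.
  9. (p10 \/ p8 \/ ~p4) — ~p4 is true.
  10. (p10 \/ p8 \/ p3) — p3 is true.
  11. (p6 \/ ~p1 \/ ~p3) — ~p1 is true.
  12. (p7 \/ p10 \/ p4) — p7 is true.
  13. (~p5 \/ p1 \/ p7) — ~p5 is true.
  14. (p3 \/ ~p9) — p3 is true.
  15. (~p4 \/ ~p5) — ~p5 is true.
  16. (~p8 \/ p10 \/ ~p3) — ~p8 is true.
  17. (p7 \/ p2) — p7 is true.
  18. (p5 \/ ~p1 \/ p2) — ~p1 is true.
  19. (~p8 \/ p4) — ~p8 is true.
  20. (p10 \/ p5 \/ ~p8) — ~p8 is true.
  21. (~p3 \/ ~p1 \/ ~p5) — ~p5 is true.
  22. (~p10 \/ p9) — p9 is true.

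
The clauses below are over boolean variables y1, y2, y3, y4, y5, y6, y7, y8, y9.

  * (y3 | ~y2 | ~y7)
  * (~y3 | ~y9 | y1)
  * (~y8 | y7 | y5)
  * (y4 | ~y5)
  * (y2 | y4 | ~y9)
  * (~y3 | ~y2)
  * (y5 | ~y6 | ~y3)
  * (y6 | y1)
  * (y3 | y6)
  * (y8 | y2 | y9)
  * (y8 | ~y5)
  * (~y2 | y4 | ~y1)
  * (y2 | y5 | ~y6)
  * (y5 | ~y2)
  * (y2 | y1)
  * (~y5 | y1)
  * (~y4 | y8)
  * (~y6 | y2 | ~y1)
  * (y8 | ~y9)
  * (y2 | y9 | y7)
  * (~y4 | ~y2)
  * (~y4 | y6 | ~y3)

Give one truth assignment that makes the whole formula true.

y1=T, y2=F, y3=T, y4=F, y5=F, y6=F, y7=T, y8=T, y9=F

Check each clause:
  1. (~y2 | y3 | ~y7) — y3 is true.
  2. (~y3 | ~y9 | y1) — y1 is true.
  3. (~y8 | y7 | y5) — y7 is true.
  4. (~y5 | y4) — ~y5 is true.
  5. (y4 | ~y9 | y2) — ~y9 is true.
  6. (~y3 | ~y2) — ~y2 is true.
  7. (~y6 | y5 | ~y3) — ~y6 is true.
  8. (y6 | y1) — y1 is true.
  9. (y3 | y6) — y3 is true.
  10. (y9 | y2 | y8) — y8 is true.
  11. (~y5 | y8) — y8 is true.
  12. (~y2 | y4 | ~y1) — ~y2 is true.
  13. (y2 | y5 | ~y6) — ~y6 is true.
  14. (y5 | ~y2) — ~y2 is true.
  15. (y2 | y1) — y1 is true.
  16. (~y5 | y1) — y1 is true.
  17. (y8 | ~y4) — y8 is true.
  18. (~y6 | ~y1 | y2) — ~y6 is true.
  19. (y8 | ~y9) — y8 is true.
  20. (y9 | y7 | y2) — y7 is true.
  21. (~y2 | ~y4) — ~y4 is true.
  22. (~y3 | ~y4 | y6) — ~y4 is true.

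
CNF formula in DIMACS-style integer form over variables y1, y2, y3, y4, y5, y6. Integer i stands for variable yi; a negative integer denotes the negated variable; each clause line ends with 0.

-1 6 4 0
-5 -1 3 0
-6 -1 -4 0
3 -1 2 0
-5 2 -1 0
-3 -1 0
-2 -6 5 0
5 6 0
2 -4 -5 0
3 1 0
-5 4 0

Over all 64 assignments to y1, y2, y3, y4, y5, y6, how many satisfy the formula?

Satisfying assignments:
  y1=0 y2=0 y3=1 y4=0 y5=0 y6=1
  y1=0 y2=0 y3=1 y4=1 y5=0 y6=1
  y1=0 y2=1 y3=1 y4=1 y5=1 y6=0
  y1=0 y2=1 y3=1 y4=1 y5=1 y6=1
That's 4 in total.

4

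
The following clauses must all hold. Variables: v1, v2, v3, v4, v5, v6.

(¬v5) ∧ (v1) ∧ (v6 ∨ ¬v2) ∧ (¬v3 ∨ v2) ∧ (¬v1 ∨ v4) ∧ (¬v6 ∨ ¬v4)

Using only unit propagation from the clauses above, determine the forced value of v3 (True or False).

(¬v5) is a unit clause: v5 = False.
Unit clause (v1) sets v1 = True.
(¬v1 ∨ v4): since v1 = True, the clause reduces to (v4). v4 = True.
(¬v6 ∨ ¬v4) with v4 = True leaves only ¬v6, so v6 = False.
(v6 ∨ ¬v2): since v6 = False, the clause reduces to (¬v2). v2 = False.
From (v2 ∨ ¬v3) and v2 = False: v3 = False.

False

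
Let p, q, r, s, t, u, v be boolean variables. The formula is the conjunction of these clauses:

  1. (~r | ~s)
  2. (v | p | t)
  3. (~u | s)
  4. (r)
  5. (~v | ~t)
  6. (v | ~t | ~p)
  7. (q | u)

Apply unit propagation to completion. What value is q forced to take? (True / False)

(r) is a unit clause: r = True.
From (~s | ~r) and r = True: s = False.
(s | ~u) with s = False leaves only ~u, so u = False.
(q | u): since u = False, the clause reduces to (q). q = True.

True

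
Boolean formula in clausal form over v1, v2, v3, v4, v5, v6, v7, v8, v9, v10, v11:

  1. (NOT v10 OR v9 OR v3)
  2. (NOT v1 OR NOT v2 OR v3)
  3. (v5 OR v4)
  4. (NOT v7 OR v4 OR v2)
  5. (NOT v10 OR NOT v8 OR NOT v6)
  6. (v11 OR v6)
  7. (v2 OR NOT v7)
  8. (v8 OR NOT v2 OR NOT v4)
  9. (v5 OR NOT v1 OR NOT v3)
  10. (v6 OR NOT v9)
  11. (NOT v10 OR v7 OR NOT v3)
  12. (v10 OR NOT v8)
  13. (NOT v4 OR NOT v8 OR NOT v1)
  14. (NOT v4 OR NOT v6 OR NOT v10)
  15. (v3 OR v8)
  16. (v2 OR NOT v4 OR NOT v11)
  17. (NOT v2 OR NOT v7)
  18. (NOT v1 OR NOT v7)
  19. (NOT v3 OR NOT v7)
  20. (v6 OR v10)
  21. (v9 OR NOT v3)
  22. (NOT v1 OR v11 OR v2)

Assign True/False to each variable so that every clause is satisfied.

v1=F, v2=F, v3=T, v4=F, v5=T, v6=T, v7=F, v8=F, v9=T, v10=F, v11=F

v1 occurs only negated in the remaining clauses — set v1 = False.
v5 occurs only positively in the remaining clauses — set v5 = True.
Try v2 = False.
  then v7 is forced to False.
Branch on v3: take v3 = True.
  then v10 is forced to False.
  then v8 is forced to False.
  then v6 is forced to True.
  then v9 is forced to True.
Branch on v4: take v4 = False.
v11 is now unconstrained; take v11 = False.
Every clause has at least one true literal under this assignment.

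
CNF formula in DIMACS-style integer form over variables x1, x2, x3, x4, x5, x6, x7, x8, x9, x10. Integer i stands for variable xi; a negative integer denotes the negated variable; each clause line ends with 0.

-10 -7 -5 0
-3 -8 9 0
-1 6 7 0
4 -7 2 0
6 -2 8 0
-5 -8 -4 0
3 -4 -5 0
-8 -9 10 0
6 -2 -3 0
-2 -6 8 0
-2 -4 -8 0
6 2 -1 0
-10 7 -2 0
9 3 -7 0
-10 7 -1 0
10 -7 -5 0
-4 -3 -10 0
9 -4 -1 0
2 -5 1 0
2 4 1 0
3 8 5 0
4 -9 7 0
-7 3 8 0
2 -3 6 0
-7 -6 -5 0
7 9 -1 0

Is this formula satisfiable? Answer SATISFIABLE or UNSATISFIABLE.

Set x1 = False and propagate.
Try x2 = False.
  then x5 is forced to False.
  then x4 is forced to True.
Try x3 = False.
  then x8 is forced to True.
The remaining clauses are satisfied by x6 = True, x7 = False, x9 = False, x10 = False.
Every clause has at least one true literal under this assignment.
So x1=False, x2=False, x3=False, x4=True, x5=False, x6=True, x7=False, x8=True, x9=False, x10=False is a satisfying assignment.

SATISFIABLE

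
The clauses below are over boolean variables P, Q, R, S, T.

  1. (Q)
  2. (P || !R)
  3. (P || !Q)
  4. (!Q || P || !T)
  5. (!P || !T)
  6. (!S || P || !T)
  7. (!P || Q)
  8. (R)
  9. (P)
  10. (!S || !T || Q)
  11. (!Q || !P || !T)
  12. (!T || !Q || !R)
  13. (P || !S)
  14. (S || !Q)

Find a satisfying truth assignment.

P=True, Q=True, R=True, S=True, T=False

(Q) is a unit clause, so Q = True.
Unit propagation: (P) forces P = True.
(!T) is a unit clause, so T = False.
Unit propagation: (R) forces R = True.
(S) is a unit clause, so S = True.
Every clause has at least one true literal under this assignment.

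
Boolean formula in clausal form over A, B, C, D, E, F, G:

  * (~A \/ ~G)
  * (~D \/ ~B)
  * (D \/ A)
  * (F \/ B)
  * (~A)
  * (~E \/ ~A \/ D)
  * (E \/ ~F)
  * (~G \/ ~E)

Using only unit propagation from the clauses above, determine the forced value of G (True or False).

(~A) is a unit clause: A = False.
In (D \/ A), A is now false; D must hold, so D = True.
In (~D \/ ~B), ~D is now false; ~B must hold, so B = False.
From (F \/ B) and B = False: F = True.
(~F \/ E) with F = True leaves only E, so E = True.
(~E \/ ~G) with E = True leaves only ~G, so G = False.

False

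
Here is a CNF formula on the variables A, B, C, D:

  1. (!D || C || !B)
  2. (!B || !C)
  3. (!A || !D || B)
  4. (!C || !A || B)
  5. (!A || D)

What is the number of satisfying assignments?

Satisfying assignments:
  A=0 B=0 C=0 D=0
  A=0 B=0 C=0 D=1
  A=0 B=0 C=1 D=0
  A=0 B=0 C=1 D=1
  A=0 B=1 C=0 D=0
Count: 5.

5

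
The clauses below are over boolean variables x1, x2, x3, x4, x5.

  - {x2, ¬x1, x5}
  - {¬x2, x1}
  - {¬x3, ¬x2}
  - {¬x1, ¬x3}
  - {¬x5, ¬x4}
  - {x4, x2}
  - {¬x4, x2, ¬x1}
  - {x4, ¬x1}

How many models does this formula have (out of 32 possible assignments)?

3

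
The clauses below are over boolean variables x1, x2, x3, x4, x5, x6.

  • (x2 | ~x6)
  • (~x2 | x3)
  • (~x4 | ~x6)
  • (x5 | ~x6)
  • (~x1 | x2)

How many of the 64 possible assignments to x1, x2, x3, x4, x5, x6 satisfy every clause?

18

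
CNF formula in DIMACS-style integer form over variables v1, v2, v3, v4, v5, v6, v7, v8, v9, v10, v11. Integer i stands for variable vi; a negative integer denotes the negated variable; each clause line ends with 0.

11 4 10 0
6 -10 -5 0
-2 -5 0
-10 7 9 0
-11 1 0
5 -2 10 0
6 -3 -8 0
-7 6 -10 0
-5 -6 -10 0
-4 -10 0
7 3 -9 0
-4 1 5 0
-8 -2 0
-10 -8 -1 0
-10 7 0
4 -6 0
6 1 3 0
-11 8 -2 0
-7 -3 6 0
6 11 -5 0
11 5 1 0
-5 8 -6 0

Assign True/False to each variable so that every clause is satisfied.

v2 occurs only negated in the remaining clauses — set v2 = False.
Set v1 = True and propagate.
Set v3 = False and propagate.
For the remaining variables, v4 = False, v5 = False, v6 = False, v7 = True, v8 = True, v9 = True, v10 = False, v11 = True works.
Every clause has at least one true literal under this assignment.

v1=T, v2=F, v3=F, v4=F, v5=F, v6=F, v7=T, v8=T, v9=T, v10=F, v11=T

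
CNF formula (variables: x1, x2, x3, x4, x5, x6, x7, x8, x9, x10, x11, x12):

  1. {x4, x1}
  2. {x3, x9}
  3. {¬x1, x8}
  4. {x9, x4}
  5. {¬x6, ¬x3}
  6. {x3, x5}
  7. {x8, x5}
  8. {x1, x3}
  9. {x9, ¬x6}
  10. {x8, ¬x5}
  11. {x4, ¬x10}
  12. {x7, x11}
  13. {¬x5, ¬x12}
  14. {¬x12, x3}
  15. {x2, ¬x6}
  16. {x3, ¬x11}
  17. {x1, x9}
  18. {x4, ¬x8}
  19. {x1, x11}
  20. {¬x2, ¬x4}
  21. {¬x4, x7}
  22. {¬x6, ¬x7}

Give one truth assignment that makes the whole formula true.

x1 = T, x2 = F, x3 = T, x4 = T, x5 = F, x6 = F, x7 = T, x8 = T, x9 = F, x10 = F, x11 = T, x12 = T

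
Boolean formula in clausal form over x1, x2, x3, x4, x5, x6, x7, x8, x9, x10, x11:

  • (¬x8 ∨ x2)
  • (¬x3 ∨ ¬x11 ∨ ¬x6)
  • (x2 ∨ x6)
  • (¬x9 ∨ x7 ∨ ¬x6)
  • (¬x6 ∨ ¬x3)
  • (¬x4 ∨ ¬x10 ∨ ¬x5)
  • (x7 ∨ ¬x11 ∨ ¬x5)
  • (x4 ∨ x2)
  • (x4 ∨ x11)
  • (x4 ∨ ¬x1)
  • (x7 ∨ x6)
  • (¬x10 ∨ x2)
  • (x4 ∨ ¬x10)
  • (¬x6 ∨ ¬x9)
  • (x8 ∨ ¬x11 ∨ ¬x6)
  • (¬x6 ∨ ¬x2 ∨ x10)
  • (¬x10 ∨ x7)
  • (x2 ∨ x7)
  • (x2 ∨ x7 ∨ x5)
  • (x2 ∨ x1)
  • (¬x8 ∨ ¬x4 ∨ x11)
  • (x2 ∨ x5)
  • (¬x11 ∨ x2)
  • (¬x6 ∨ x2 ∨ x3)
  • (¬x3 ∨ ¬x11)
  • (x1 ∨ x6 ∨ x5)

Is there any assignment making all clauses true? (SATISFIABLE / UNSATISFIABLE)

SATISFIABLE

x7 occurs only positively in the remaining clauses — set x7 = True.
Branch on x1: take x1 = True.
  then x4 is forced to True.
Branch on x2: take x2 = True.
Try x3 = False.
For the remaining variables, x5 = False, x6 = False, x8 = False, x9 = True, x10 = True, x11 = True works.
So x1=T  x2=T  x3=F  x4=T  x5=F  x6=F  x7=T  x8=F  x9=T  x10=T  x11=T is a satisfying assignment.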